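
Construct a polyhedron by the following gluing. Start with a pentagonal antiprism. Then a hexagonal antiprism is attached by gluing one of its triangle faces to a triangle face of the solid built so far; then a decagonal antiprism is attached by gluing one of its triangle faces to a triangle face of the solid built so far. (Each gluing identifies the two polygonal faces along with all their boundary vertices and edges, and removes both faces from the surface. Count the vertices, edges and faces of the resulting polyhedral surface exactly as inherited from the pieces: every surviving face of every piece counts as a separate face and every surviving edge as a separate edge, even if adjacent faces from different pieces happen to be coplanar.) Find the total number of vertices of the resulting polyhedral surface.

36

A pentagonal antiprism: V=10, E=20, F=12.
Attach a hexagonal antiprism (V=12, E=24, F=14) along a 3-gon: merge 3 vertices and 3 edges, delete both glued faces → V=19, E=41, F=24.
Attach a decagonal antiprism (V=20, E=40, F=22) along a 3-gon: merge 3 vertices and 3 edges, delete both glued faces → V=36, E=78, F=44.
Check: V − E + F = 36 − 78 + 44 = 2.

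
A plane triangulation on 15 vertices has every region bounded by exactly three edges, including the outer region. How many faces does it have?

In a plane triangulation 3F = 2E and V − E + F = 2, so F = 2V − 4 = 2·15 − 4 = 26.

26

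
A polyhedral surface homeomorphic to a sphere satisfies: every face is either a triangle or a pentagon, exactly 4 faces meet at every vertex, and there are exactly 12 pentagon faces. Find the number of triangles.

20

Let x be the number of triangles; then F = 12 + x.
Edge–face incidences: 2E = 5·12 + 3·x = 60 + 3x.
Every vertex has degree 4, so 4V = 2E.
Euler: V − E + F = 2 ⇒ (2E)/4 − E + (12 + x) = 2.
Multiply by 8: 2·(2E) − 4·(2E) + 8·(12 + x) = 16, i.e. 96 + 8x − 2·(60 + 3x) = 16.
Collecting terms: 2x − 24 = 16, so 2x = 40, so x = 20.
Then 2E = 60 + 3·20 = 120, so E = 60, V = 2E/4 = 30, F = 12 + 20 = 32.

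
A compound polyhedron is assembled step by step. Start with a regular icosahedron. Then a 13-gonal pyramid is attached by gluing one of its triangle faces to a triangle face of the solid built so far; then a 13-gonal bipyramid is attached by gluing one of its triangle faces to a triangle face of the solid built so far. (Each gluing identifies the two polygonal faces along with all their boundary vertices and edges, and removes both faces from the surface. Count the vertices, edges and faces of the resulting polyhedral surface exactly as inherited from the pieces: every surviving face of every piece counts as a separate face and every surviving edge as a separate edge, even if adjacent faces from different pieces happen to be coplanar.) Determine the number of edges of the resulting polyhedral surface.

89

A regular icosahedron: V=12, E=30, F=20.
Attach a 13-gonal pyramid (V=14, E=26, F=14) along a 3-gon: merge 3 vertices and 3 edges, delete both glued faces → V=23, E=53, F=32.
Attach a 13-gonal bipyramid (V=15, E=39, F=26) along a 3-gon: merge 3 vertices and 3 edges, delete both glued faces → V=35, E=89, F=56.
Check: V − E + F = 35 − 89 + 56 = 2.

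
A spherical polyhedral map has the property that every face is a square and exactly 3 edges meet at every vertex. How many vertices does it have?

Each face has 4 edges and each edge borders two faces, so 2E = 4F.
Each vertex has degree 3, so 3V = 2E and hence V = 4F/3.
Euler: V − E + F = 2 ⇒ (4F/3) − (4F/2) + F = 2.
Multiply by 6: (8 − 12 + 6)F = 12, i.e. 2F = 12.
So F = 6, E = 4·6/2 = 12, V = 4·6/3 = 8.

8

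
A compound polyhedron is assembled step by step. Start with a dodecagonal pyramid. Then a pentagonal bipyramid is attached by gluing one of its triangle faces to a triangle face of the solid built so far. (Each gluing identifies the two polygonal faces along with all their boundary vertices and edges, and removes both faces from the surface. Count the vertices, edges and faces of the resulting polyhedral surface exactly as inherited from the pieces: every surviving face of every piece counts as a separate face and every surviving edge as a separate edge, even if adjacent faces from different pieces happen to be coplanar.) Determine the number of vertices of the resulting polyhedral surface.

A dodecagonal pyramid: V=13, E=24, F=13.
Attach a pentagonal bipyramid (V=7, E=15, F=10) along a 3-gon: merge 3 vertices and 3 edges, delete both glued faces → V=17, E=36, F=21.
Check: V − E + F = 17 − 36 + 21 = 2.

17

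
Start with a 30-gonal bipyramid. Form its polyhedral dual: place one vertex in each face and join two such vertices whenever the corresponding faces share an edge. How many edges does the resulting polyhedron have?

The base solid has V = 32, E = 90, F = 60.
The dual swaps V and F and preserves E: V′ = F = 60, E′ = E = 90, F′ = V = 32.

90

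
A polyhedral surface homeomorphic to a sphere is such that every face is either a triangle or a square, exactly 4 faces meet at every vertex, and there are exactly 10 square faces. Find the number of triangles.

8

Let x be the number of triangles; then F = 10 + x.
Edge–face incidences: 2E = 4·10 + 3·x = 40 + 3x.
Every vertex has degree 4, so 4V = 2E.
Euler: V − E + F = 2 ⇒ (2E)/4 − E + (10 + x) = 2.
Multiply by 8: 2·(2E) − 4·(2E) + 8·(10 + x) = 16, i.e. 80 + 8x − 2·(40 + 3x) = 16.
Collecting terms: 2x = 16, so x = 8.
Then 2E = 40 + 3·8 = 64, so E = 32, V = 2E/4 = 16, F = 10 + 8 = 18.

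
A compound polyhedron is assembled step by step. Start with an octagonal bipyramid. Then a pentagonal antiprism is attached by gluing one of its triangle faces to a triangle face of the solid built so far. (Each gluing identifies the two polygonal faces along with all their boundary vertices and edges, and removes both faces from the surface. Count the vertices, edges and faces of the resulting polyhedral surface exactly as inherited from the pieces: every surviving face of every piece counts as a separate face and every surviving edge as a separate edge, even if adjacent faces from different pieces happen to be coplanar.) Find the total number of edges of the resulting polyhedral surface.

41

An octagonal bipyramid: V=10, E=24, F=16.
Attach a pentagonal antiprism (V=10, E=20, F=12) along a 3-gon: merge 3 vertices and 3 edges, delete both glued faces → V=17, E=41, F=26.
Check: V − E + F = 17 − 41 + 26 = 2.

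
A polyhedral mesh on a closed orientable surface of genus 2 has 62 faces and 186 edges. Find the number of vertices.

For a closed orientable surface of genus 2, χ = 2 − 2·2 = -2.
V = -2 + E − F = -2 + 186 − 62 = 122.

122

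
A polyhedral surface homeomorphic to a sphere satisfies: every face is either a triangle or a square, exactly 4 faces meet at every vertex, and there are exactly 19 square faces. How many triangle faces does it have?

Let x be the number of triangles; then F = 19 + x.
Edge–face incidences: 2E = 4·19 + 3·x = 76 + 3x.
Every vertex has degree 4, so 4V = 2E.
Euler: V − E + F = 2 ⇒ (2E)/4 − E + (19 + x) = 2.
Multiply by 8: 2·(2E) − 4·(2E) + 8·(19 + x) = 16, i.e. 152 + 8x − 2·(76 + 3x) = 16.
Collecting terms: 2x = 16, so x = 8.
Then 2E = 76 + 3·8 = 100, so E = 50, V = 2E/4 = 25, F = 19 + 8 = 27.

8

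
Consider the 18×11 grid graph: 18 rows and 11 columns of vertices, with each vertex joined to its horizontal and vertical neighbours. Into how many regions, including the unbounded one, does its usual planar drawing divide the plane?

171

The grid has V = 18·11 = 198 vertices and E = 18·10 + 11·17 = 367 edges.
F = 2 − V + E = 2 − 198 + 367 = 171.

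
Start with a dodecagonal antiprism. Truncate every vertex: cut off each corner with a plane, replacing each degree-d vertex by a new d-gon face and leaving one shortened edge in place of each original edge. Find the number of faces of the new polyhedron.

The base solid has V = 24, E = 48, F = 26.
Truncation replaces each original edge-end by a new vertex, so V′ = 2E = 96.
Each original edge survives, and each old vertex of degree d contributes d new edges; summing degrees gives Σd = 2E, so E′ = E + 2E = 3E = 144.
Each original face survives and each original vertex becomes one new face: F′ = F + V = 50.

50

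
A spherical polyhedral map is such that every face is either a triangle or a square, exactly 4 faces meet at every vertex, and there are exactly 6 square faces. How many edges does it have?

24

Let x be the number of triangles; then F = 6 + x.
Edge–face incidences: 2E = 4·6 + 3·x = 24 + 3x.
Every vertex has degree 4, so 4V = 2E.
Euler: V − E + F = 2 ⇒ (2E)/4 − E + (6 + x) = 2.
Multiply by 8: 2·(2E) − 4·(2E) + 8·(6 + x) = 16, i.e. 48 + 8x − 2·(24 + 3x) = 16.
Collecting terms: 2x = 16, so x = 8.
Then 2E = 24 + 3·8 = 48, so E = 24, V = 2E/4 = 12, F = 6 + 8 = 14.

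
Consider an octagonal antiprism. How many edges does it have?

An antiprism on an n-gon has two n-gon caps and 2n triangles: V = 2·8 = 16, E = 4·8 = 32, F = 2·8 + 2 = 18.

32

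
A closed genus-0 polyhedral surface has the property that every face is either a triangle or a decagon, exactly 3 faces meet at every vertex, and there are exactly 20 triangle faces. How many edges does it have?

Let x be the number of decagons; then F = 20 + x.
Edge–face incidences: 2E = 3·20 + 10·x = 60 + 10x.
Every vertex has degree 3, so 3V = 2E.
Euler: V − E + F = 2 ⇒ (2E)/3 − E + (20 + x) = 2.
Multiply by 6: 2·(2E) − 3·(2E) + 6·(20 + x) = 12, i.e. 120 + 6x − (60 + 10x) = 12.
Collecting terms: −4x + 60 = 12, so −4x = −48, so x = 12.
Then 2E = 60 + 10·12 = 180, so E = 90, V = 2E/3 = 60, F = 20 + 12 = 32.

90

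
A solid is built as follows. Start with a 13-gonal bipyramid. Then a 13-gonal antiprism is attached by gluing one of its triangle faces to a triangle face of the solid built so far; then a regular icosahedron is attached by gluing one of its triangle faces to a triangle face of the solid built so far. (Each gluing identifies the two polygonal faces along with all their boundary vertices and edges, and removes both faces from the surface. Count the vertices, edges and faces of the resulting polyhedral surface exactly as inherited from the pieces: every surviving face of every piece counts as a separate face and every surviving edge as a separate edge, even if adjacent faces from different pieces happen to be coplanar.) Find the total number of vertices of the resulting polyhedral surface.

A 13-gonal bipyramid: V=15, E=39, F=26.
Attach a 13-gonal antiprism (V=26, E=52, F=28) along a 3-gon: merge 3 vertices and 3 edges, delete both glued faces → V=38, E=88, F=52.
Attach a regular icosahedron (V=12, E=30, F=20) along a 3-gon: merge 3 vertices and 3 edges, delete both glued faces → V=47, E=115, F=70.
Check: V − E + F = 47 − 115 + 70 = 2.

47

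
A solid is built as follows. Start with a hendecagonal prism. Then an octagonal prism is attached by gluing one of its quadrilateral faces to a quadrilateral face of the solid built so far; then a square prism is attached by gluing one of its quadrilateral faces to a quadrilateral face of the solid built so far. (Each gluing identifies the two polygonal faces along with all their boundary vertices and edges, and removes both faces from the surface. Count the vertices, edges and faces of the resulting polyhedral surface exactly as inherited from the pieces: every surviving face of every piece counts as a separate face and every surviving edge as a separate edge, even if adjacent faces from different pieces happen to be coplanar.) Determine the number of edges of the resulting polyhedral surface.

A hendecagonal prism: V=22, E=33, F=13.
Attach an octagonal prism (V=16, E=24, F=10) along a 4-gon: merge 4 vertices and 4 edges, delete both glued faces → V=34, E=53, F=21.
Attach a square prism (V=8, E=12, F=6) along a 4-gon: merge 4 vertices and 4 edges, delete both glued faces → V=38, E=61, F=25.
Check: V − E + F = 38 − 61 + 25 = 2.

61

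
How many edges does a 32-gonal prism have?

A prism on an n-gon has two n-gon bases and n rectangular sides: V = 2·32 = 64, E = 3·32 = 96, F = 32 + 2 = 34.
Check: V − E + F = 64 − 96 + 34 = 2.

96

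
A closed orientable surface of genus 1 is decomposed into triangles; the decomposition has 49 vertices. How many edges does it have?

147

χ = 2 − 2·1 = 0, and every face is a triangle so 3F = 2E.
V − E + F = 0 with E = 3F/2 gives 49 − (3/2 − 1)·F = 0, so F = 98 and E = 147.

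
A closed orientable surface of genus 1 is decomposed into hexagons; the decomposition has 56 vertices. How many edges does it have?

χ = 2 − 2·1 = 0, and every face is a hexagon so 6F = 2E.
V − E + F = 0 with E = 6F/2 gives 56 − (6/2 − 1)·F = 0, so F = 28 and E = 84.

84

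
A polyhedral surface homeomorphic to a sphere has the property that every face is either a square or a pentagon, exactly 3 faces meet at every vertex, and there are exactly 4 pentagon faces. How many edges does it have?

Let x be the number of squares; then F = 4 + x.
Edge–face incidences: 2E = 5·4 + 4·x = 20 + 4x.
Every vertex has degree 3, so 3V = 2E.
Euler: V − E + F = 2 ⇒ (2E)/3 − E + (4 + x) = 2.
Multiply by 6: 2·(2E) − 3·(2E) + 6·(4 + x) = 12, i.e. 24 + 6x − (20 + 4x) = 12.
Collecting terms: 2x + 4 = 12, so 2x = 8, so x = 4.
Then 2E = 20 + 4·4 = 36, so E = 18, V = 2E/3 = 12, F = 4 + 4 = 8.

18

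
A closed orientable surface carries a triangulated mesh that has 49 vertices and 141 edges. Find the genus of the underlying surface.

0

Every face is a triangle and each edge borders two faces, so 3F = 2·141, giving F = 94.
χ = V − E + F = 49 − 141 + 94 = 2.
For a closed orientable surface χ = 2 − 2g, so g = (2 − (2))/2 = 0.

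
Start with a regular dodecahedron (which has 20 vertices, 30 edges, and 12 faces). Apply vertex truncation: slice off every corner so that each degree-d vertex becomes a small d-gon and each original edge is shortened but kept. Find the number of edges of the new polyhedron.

Truncation replaces each original edge-end by a new vertex, so V′ = 2E = 60.
Each original edge survives, and each old vertex of degree d contributes d new edges; summing degrees gives Σd = 2E, so E′ = E + 2E = 3E = 90.
Each original face survives and each original vertex becomes one new face: F′ = F + V = 32.

90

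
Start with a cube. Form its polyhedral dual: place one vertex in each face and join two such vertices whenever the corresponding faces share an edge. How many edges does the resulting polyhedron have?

The base solid has V = 8, E = 12, F = 6.
The dual swaps V and F and preserves E: V′ = F = 6, E′ = E = 12, F′ = V = 8.

12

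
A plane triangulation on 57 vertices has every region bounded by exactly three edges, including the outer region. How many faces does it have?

110

In a plane triangulation 3F = 2E and V − E + F = 2, so F = 2V − 4 = 2·57 − 4 = 110.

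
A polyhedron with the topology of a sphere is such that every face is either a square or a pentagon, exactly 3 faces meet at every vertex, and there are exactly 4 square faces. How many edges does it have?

18

Let x be the number of pentagons; then F = 4 + x.
Edge–face incidences: 2E = 4·4 + 5·x = 16 + 5x.
Every vertex has degree 3, so 3V = 2E.
Euler: V − E + F = 2 ⇒ (2E)/3 − E + (4 + x) = 2.
Multiply by 6: 2·(2E) − 3·(2E) + 6·(4 + x) = 12, i.e. 24 + 6x − (16 + 5x) = 12.
Collecting terms: x + 8 = 12, so x = 4.
Then 2E = 16 + 5·4 = 36, so E = 18, V = 2E/3 = 12, F = 4 + 4 = 8.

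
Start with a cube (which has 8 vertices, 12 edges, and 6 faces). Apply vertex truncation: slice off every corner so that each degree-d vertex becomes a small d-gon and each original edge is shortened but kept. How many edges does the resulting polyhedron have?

36

Truncation replaces each original edge-end by a new vertex, so V′ = 2E = 24.
Each original edge survives, and each old vertex of degree d contributes d new edges; summing degrees gives Σd = 2E, so E′ = E + 2E = 3E = 36.
Each original face survives and each original vertex becomes one new face: F′ = F + V = 14.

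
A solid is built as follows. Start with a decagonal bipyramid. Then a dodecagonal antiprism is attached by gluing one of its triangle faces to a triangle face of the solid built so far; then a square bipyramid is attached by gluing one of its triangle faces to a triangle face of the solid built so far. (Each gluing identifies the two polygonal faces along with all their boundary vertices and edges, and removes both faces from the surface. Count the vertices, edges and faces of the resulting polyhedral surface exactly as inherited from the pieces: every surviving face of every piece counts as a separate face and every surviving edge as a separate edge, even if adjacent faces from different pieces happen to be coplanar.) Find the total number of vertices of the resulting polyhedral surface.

A decagonal bipyramid: V=12, E=30, F=20.
Attach a dodecagonal antiprism (V=24, E=48, F=26) along a 3-gon: merge 3 vertices and 3 edges, delete both glued faces → V=33, E=75, F=44.
Attach a square bipyramid (V=6, E=12, F=8) along a 3-gon: merge 3 vertices and 3 edges, delete both glued faces → V=36, E=84, F=50.
Check: V − E + F = 36 − 84 + 50 = 2.

36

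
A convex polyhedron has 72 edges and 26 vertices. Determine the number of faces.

48

Here V − E + F = 2.
F = 2 − V + E = 2 − 26 + 72 = 48.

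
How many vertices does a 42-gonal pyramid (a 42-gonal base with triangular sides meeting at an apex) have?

A pyramid on an n-gon base has one n-gon and n triangles: V = 42 + 1 = 43, E = 2·42 = 84, F = 42 + 1 = 43.
Check: V − E + F = 43 − 84 + 43 = 2.

43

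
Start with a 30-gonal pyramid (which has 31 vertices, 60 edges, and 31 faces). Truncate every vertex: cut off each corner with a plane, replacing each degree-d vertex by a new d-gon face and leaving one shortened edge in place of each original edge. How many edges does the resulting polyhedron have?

180

Truncation replaces each original edge-end by a new vertex, so V′ = 2E = 120.
Each original edge survives, and each old vertex of degree d contributes d new edges; summing degrees gives Σd = 2E, so E′ = E + 2E = 3E = 180.
Each original face survives and each original vertex becomes one new face: F′ = F + V = 62.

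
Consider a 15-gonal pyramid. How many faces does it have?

A pyramid on an n-gon base has one n-gon and n triangles: V = 15 + 1 = 16, E = 2·15 = 30, F = 15 + 1 = 16.

16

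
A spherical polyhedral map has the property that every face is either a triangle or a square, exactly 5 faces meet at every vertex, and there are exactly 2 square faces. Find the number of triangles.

Let x be the number of triangles; then F = 2 + x.
Edge–face incidences: 2E = 4·2 + 3·x = 8 + 3x.
Every vertex has degree 5, so 5V = 2E.
Euler: V − E + F = 2 ⇒ (2E)/5 − E + (2 + x) = 2.
Multiply by 10: 2·(2E) − 5·(2E) + 10·(2 + x) = 20, i.e. 20 + 10x − 3·(8 + 3x) = 20.
Collecting terms: x − 4 = 20, so x = 24.
Then 2E = 8 + 3·24 = 80, so E = 40, V = 2E/5 = 16, F = 2 + 24 = 26.

24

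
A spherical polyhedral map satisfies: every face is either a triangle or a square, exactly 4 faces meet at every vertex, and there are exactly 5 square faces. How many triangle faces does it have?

8

Let x be the number of triangles; then F = 5 + x.
Edge–face incidences: 2E = 4·5 + 3·x = 20 + 3x.
Every vertex has degree 4, so 4V = 2E.
Euler: V − E + F = 2 ⇒ (2E)/4 − E + (5 + x) = 2.
Multiply by 8: 2·(2E) − 4·(2E) + 8·(5 + x) = 16, i.e. 40 + 8x − 2·(20 + 3x) = 16.
Collecting terms: 2x = 16, so x = 8.
Then 2E = 20 + 3·8 = 44, so E = 22, V = 2E/4 = 11, F = 5 + 8 = 13.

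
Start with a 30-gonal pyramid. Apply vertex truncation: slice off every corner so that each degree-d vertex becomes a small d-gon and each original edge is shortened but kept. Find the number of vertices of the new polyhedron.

The base solid has V = 31, E = 60, F = 31.
Truncation replaces each original edge-end by a new vertex, so V′ = 2E = 120.
Each original edge survives, and each old vertex of degree d contributes d new edges; summing degrees gives Σd = 2E, so E′ = E + 2E = 3E = 180.
Each original face survives and each original vertex becomes one new face: F′ = F + V = 62.

120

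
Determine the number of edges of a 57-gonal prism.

A prism on an n-gon has two n-gon bases and n rectangular sides: V = 2·57 = 114, E = 3·57 = 171, F = 57 + 2 = 59.

171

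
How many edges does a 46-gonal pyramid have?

A pyramid on an n-gon base has one n-gon and n triangles: V = 46 + 1 = 47, E = 2·46 = 92, F = 46 + 1 = 47.

92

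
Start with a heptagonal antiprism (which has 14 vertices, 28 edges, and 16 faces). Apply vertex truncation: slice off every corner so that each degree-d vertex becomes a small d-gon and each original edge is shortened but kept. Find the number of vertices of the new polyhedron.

56

Truncation replaces each original edge-end by a new vertex, so V′ = 2E = 56.
Each original edge survives, and each old vertex of degree d contributes d new edges; summing degrees gives Σd = 2E, so E′ = E + 2E = 3E = 84.
Each original face survives and each original vertex becomes one new face: F′ = F + V = 30.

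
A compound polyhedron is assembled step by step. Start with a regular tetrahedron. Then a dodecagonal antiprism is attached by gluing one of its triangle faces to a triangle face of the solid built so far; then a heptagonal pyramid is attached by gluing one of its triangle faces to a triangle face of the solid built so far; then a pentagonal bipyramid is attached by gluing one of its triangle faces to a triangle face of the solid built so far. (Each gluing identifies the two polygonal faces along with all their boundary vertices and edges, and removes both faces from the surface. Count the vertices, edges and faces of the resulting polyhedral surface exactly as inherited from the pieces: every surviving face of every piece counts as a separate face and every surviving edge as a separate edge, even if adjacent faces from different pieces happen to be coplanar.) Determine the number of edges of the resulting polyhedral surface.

74

A regular tetrahedron: V=4, E=6, F=4.
Attach a dodecagonal antiprism (V=24, E=48, F=26) along a 3-gon: merge 3 vertices and 3 edges, delete both glued faces → V=25, E=51, F=28.
Attach a heptagonal pyramid (V=8, E=14, F=8) along a 3-gon: merge 3 vertices and 3 edges, delete both glued faces → V=30, E=62, F=34.
Attach a pentagonal bipyramid (V=7, E=15, F=10) along a 3-gon: merge 3 vertices and 3 edges, delete both glued faces → V=34, E=74, F=42.
Check: V − E + F = 34 − 74 + 42 = 2.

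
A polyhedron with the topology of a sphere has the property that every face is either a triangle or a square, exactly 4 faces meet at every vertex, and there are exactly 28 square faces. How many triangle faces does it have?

8

Let x be the number of triangles; then F = 28 + x.
Edge–face incidences: 2E = 4·28 + 3·x = 112 + 3x.
Every vertex has degree 4, so 4V = 2E.
Euler: V − E + F = 2 ⇒ (2E)/4 − E + (28 + x) = 2.
Multiply by 8: 2·(2E) − 4·(2E) + 8·(28 + x) = 16, i.e. 224 + 8x − 2·(112 + 3x) = 16.
Collecting terms: 2x = 16, so x = 8.
Then 2E = 112 + 3·8 = 136, so E = 68, V = 2E/4 = 34, F = 28 + 8 = 36.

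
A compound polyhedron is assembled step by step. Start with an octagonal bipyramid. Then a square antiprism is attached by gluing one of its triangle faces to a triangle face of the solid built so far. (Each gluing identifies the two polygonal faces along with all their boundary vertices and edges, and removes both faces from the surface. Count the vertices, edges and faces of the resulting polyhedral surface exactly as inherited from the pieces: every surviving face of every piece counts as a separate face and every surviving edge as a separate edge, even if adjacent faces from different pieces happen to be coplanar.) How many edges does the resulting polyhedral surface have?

An octagonal bipyramid: V=10, E=24, F=16.
Attach a square antiprism (V=8, E=16, F=10) along a 3-gon: merge 3 vertices and 3 edges, delete both glued faces → V=15, E=37, F=24.
Check: V − E + F = 15 − 37 + 24 = 2.

37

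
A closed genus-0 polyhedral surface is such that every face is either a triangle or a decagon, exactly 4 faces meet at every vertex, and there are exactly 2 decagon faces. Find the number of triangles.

20

Let x be the number of triangles; then F = 2 + x.
Edge–face incidences: 2E = 10·2 + 3·x = 20 + 3x.
Every vertex has degree 4, so 4V = 2E.
Euler: V − E + F = 2 ⇒ (2E)/4 − E + (2 + x) = 2.
Multiply by 8: 2·(2E) − 4·(2E) + 8·(2 + x) = 16, i.e. 16 + 8x − 2·(20 + 3x) = 16.
Collecting terms: 2x − 24 = 16, so 2x = 40, so x = 20.
Then 2E = 20 + 3·20 = 80, so E = 40, V = 2E/4 = 20, F = 2 + 20 = 22.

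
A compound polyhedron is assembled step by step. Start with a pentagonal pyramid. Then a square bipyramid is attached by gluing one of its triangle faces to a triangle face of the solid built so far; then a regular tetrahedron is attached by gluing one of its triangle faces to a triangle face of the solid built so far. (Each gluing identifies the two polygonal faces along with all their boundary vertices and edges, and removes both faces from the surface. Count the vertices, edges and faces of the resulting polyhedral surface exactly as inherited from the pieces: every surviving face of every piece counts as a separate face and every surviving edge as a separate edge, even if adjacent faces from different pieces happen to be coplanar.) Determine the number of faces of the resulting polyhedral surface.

A pentagonal pyramid: V=6, E=10, F=6.
Attach a square bipyramid (V=6, E=12, F=8) along a 3-gon: merge 3 vertices and 3 edges, delete both glued faces → V=9, E=19, F=12.
Attach a regular tetrahedron (V=4, E=6, F=4) along a 3-gon: merge 3 vertices and 3 edges, delete both glued faces → V=10, E=22, F=14.
Check: V − E + F = 10 − 22 + 14 = 2.

14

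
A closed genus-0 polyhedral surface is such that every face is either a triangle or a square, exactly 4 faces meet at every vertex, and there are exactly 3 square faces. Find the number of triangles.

Let x be the number of triangles; then F = 3 + x.
Edge–face incidences: 2E = 4·3 + 3·x = 12 + 3x.
Every vertex has degree 4, so 4V = 2E.
Euler: V − E + F = 2 ⇒ (2E)/4 − E + (3 + x) = 2.
Multiply by 8: 2·(2E) − 4·(2E) + 8·(3 + x) = 16, i.e. 24 + 8x − 2·(12 + 3x) = 16.
Collecting terms: 2x = 16, so x = 8.
Then 2E = 12 + 3·8 = 36, so E = 18, V = 2E/4 = 9, F = 3 + 8 = 11.

8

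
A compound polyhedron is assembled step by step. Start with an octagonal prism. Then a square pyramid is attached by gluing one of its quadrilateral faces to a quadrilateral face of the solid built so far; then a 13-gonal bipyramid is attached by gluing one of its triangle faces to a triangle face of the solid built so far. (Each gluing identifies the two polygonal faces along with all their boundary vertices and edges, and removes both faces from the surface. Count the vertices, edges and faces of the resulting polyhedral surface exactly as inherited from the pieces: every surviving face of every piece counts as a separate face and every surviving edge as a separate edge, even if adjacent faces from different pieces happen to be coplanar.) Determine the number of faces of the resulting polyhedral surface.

An octagonal prism: V=16, E=24, F=10.
Attach a square pyramid (V=5, E=8, F=5) along a 4-gon: merge 4 vertices and 4 edges, delete both glued faces → V=17, E=28, F=13.
Attach a 13-gonal bipyramid (V=15, E=39, F=26) along a 3-gon: merge 3 vertices and 3 edges, delete both glued faces → V=29, E=64, F=37.
Check: V − E + F = 29 − 64 + 37 = 2.

37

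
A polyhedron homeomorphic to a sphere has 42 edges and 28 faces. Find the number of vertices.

Here V − E + F = 2.
V = 2 + E − F = 2 + 42 − 28 = 16.

16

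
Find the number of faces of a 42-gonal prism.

44

A prism on an n-gon has two n-gon bases and n rectangular sides: V = 2·42 = 84, E = 3·42 = 126, F = 42 + 2 = 44.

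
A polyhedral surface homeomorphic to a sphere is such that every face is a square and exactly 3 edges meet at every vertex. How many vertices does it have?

Each face has 4 edges and each edge borders two faces, so 2E = 4F.
Each vertex has degree 3, so 3V = 2E and hence V = 4F/3.
Euler: V − E + F = 2 ⇒ (4F/3) − (4F/2) + F = 2.
Multiply by 6: (8 − 12 + 6)F = 12, i.e. 2F = 12.
So F = 6, E = 4·6/2 = 12, V = 4·6/3 = 8.

8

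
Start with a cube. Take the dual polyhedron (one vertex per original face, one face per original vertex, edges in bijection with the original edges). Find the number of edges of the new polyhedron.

The base solid has V = 8, E = 12, F = 6.
The dual swaps V and F and preserves E: V′ = F = 6, E′ = E = 12, F′ = V = 8.

12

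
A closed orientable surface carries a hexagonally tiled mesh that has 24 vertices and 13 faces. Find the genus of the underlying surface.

2

Every face is a hexagon, so 2E = 6·13 = 78, giving E = 39.
χ = V − E + F = 24 − 39 + 13 = -2.
For a closed orientable surface χ = 2 − 2g, so g = (2 − (-2))/2 = 2.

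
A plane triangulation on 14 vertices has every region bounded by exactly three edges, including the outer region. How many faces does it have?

In a plane triangulation 3F = 2E and V − E + F = 2, so F = 2V − 4 = 2·14 − 4 = 24.

24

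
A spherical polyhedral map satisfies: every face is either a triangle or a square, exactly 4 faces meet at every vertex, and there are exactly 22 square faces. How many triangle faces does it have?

Let x be the number of triangles; then F = 22 + x.
Edge–face incidences: 2E = 4·22 + 3·x = 88 + 3x.
Every vertex has degree 4, so 4V = 2E.
Euler: V − E + F = 2 ⇒ (2E)/4 − E + (22 + x) = 2.
Multiply by 8: 2·(2E) − 4·(2E) + 8·(22 + x) = 16, i.e. 176 + 8x − 2·(88 + 3x) = 16.
Collecting terms: 2x = 16, so x = 8.
Then 2E = 88 + 3·8 = 112, so E = 56, V = 2E/4 = 28, F = 22 + 8 = 30.

8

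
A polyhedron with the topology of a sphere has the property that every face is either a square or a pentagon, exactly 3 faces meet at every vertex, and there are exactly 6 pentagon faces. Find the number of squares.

Let x be the number of squares; then F = 6 + x.
Edge–face incidences: 2E = 5·6 + 4·x = 30 + 4x.
Every vertex has degree 3, so 3V = 2E.
Euler: V − E + F = 2 ⇒ (2E)/3 − E + (6 + x) = 2.
Multiply by 6: 2·(2E) − 3·(2E) + 6·(6 + x) = 12, i.e. 36 + 6x − (30 + 4x) = 12.
Collecting terms: 2x + 6 = 12, so 2x = 6, so x = 3.
Then 2E = 30 + 4·3 = 42, so E = 21, V = 2E/3 = 14, F = 6 + 3 = 9.

3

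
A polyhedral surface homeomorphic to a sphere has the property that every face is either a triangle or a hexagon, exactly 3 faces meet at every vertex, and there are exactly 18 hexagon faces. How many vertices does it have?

40

Let x be the number of triangles; then F = 18 + x.
Edge–face incidences: 2E = 6·18 + 3·x = 108 + 3x.
Every vertex has degree 3, so 3V = 2E.
Euler: V − E + F = 2 ⇒ (2E)/3 − E + (18 + x) = 2.
Multiply by 6: 2·(2E) − 3·(2E) + 6·(18 + x) = 12, i.e. 108 + 6x − (108 + 3x) = 12.
Collecting terms: 3x = 12, so x = 4.
Then 2E = 108 + 3·4 = 120, so E = 60, V = 2E/3 = 40, F = 18 + 4 = 22.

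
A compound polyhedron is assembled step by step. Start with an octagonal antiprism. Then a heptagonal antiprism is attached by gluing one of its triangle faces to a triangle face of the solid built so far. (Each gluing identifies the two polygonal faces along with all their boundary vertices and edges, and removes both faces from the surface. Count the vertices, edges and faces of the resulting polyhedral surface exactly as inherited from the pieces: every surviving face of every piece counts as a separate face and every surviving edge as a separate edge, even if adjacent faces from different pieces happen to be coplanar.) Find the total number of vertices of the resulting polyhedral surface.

27

An octagonal antiprism: V=16, E=32, F=18.
Attach a heptagonal antiprism (V=14, E=28, F=16) along a 3-gon: merge 3 vertices and 3 edges, delete both glued faces → V=27, E=57, F=32.
Check: V − E + F = 27 − 57 + 32 = 2.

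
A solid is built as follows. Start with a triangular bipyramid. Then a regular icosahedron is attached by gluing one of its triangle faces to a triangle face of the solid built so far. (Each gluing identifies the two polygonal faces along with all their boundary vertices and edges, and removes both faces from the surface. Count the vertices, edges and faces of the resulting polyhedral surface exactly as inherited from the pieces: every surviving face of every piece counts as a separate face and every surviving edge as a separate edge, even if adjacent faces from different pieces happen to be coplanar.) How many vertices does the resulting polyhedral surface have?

14

A triangular bipyramid: V=5, E=9, F=6.
Attach a regular icosahedron (V=12, E=30, F=20) along a 3-gon: merge 3 vertices and 3 edges, delete both glued faces → V=14, E=36, F=24.
Check: V − E + F = 14 − 36 + 24 = 2.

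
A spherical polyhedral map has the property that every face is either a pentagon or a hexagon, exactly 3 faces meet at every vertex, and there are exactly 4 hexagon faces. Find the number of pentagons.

Let x be the number of pentagons; then F = 4 + x.
Edge–face incidences: 2E = 6·4 + 5·x = 24 + 5x.
Every vertex has degree 3, so 3V = 2E.
Euler: V − E + F = 2 ⇒ (2E)/3 − E + (4 + x) = 2.
Multiply by 6: 2·(2E) − 3·(2E) + 6·(4 + x) = 12, i.e. 24 + 6x − (24 + 5x) = 12.
Collecting terms: x = 12.
Then 2E = 24 + 5·12 = 84, so E = 42, V = 2E/3 = 28, F = 4 + 12 = 16.

12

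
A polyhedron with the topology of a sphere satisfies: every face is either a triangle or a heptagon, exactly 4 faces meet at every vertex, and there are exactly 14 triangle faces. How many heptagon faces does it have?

Let x be the number of heptagons; then F = 14 + x.
Edge–face incidences: 2E = 3·14 + 7·x = 42 + 7x.
Every vertex has degree 4, so 4V = 2E.
Euler: V − E + F = 2 ⇒ (2E)/4 − E + (14 + x) = 2.
Multiply by 8: 2·(2E) − 4·(2E) + 8·(14 + x) = 16, i.e. 112 + 8x − 2·(42 + 7x) = 16.
Collecting terms: −6x + 28 = 16, so −6x = −12, so x = 2.
Then 2E = 42 + 7·2 = 56, so E = 28, V = 2E/4 = 14, F = 14 + 2 = 16.

2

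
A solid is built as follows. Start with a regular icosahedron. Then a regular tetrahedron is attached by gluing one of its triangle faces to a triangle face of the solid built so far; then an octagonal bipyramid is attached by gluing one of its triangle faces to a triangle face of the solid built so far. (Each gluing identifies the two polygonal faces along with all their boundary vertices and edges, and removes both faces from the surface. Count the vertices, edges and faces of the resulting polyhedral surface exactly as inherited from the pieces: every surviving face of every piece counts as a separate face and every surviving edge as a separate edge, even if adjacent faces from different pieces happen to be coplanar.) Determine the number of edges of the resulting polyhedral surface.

54

A regular icosahedron: V=12, E=30, F=20.
Attach a regular tetrahedron (V=4, E=6, F=4) along a 3-gon: merge 3 vertices and 3 edges, delete both glued faces → V=13, E=33, F=22.
Attach an octagonal bipyramid (V=10, E=24, F=16) along a 3-gon: merge 3 vertices and 3 edges, delete both glued faces → V=20, E=54, F=36.
Check: V − E + F = 20 − 54 + 36 = 2.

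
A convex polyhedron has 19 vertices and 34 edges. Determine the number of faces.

Here V − E + F = 2.
F = 2 − V + E = 2 − 19 + 34 = 17.

17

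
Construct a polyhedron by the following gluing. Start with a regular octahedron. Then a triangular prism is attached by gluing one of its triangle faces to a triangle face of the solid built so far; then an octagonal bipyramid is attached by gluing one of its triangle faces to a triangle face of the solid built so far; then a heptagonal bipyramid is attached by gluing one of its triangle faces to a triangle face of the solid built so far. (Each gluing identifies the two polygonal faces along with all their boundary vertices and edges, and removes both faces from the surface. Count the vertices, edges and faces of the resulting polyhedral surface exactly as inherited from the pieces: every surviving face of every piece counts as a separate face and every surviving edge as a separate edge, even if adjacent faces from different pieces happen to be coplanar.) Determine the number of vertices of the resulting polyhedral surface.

A regular octahedron: V=6, E=12, F=8.
Attach a triangular prism (V=6, E=9, F=5) along a 3-gon: merge 3 vertices and 3 edges, delete both glued faces → V=9, E=18, F=11.
Attach an octagonal bipyramid (V=10, E=24, F=16) along a 3-gon: merge 3 vertices and 3 edges, delete both glued faces → V=16, E=39, F=25.
Attach a heptagonal bipyramid (V=9, E=21, F=14) along a 3-gon: merge 3 vertices and 3 edges, delete both glued faces → V=22, E=57, F=37.
Check: V − E + F = 22 − 57 + 37 = 2.

22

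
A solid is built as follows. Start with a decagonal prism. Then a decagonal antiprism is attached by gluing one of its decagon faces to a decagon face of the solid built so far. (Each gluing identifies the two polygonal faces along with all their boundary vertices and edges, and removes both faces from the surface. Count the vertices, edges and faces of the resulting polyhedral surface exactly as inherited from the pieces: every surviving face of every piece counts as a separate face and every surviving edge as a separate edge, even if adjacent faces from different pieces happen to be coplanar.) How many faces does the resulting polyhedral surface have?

32

A decagonal prism: V=20, E=30, F=12.
Attach a decagonal antiprism (V=20, E=40, F=22) along a 10-gon: merge 10 vertices and 10 edges, delete both glued faces → V=30, E=60, F=32.
Check: V − E + F = 30 − 60 + 32 = 2.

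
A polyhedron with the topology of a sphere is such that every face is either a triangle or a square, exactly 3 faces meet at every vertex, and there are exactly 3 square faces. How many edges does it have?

9

Let x be the number of triangles; then F = 3 + x.
Edge–face incidences: 2E = 4·3 + 3·x = 12 + 3x.
Every vertex has degree 3, so 3V = 2E.
Euler: V − E + F = 2 ⇒ (2E)/3 − E + (3 + x) = 2.
Multiply by 6: 2·(2E) − 3·(2E) + 6·(3 + x) = 12, i.e. 18 + 6x − (12 + 3x) = 12.
Collecting terms: 3x + 6 = 12, so 3x = 6, so x = 2.
Then 2E = 12 + 3·2 = 18, so E = 9, V = 2E/3 = 6, F = 3 + 2 = 5.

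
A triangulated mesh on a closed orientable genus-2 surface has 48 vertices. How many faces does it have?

100

χ = 2 − 2·2 = -2, and every face is a triangle so 3F = 2E.
V − E + F = -2 with E = 3F/2 gives 48 − (3/2 − 1)·F = -2, so F = 100 and E = 150.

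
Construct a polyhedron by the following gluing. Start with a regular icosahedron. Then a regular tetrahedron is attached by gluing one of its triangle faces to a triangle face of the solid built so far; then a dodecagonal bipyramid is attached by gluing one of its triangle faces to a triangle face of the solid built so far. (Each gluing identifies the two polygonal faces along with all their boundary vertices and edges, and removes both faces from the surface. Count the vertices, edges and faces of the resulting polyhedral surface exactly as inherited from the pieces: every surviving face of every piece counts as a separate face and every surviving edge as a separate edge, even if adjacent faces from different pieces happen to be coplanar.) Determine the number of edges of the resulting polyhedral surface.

66

A regular icosahedron: V=12, E=30, F=20.
Attach a regular tetrahedron (V=4, E=6, F=4) along a 3-gon: merge 3 vertices and 3 edges, delete both glued faces → V=13, E=33, F=22.
Attach a dodecagonal bipyramid (V=14, E=36, F=24) along a 3-gon: merge 3 vertices and 3 edges, delete both glued faces → V=24, E=66, F=44.
Check: V − E + F = 24 − 66 + 44 = 2.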